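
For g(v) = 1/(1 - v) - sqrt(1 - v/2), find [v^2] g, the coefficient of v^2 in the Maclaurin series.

Add the two expansions coefficient-wise.
So c_2 = g′′(0)/2! = 33/32.

33/32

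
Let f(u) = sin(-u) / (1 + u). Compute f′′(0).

Take the Cauchy product of the two expansions.
From the series, [u^2] f = 1; multiply by 2! = 2 to get 2.

2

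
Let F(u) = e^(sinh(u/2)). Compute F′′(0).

Plug the Maclaurin series of the inner function into that of the outer and collect terms.
From the series, [u^2] F = 1/8; multiply by 2! = 2 to get 1/4.

1/4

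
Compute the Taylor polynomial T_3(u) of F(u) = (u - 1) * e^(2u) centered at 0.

Distribute the polynomial across the series and collect like powers.
F(0) = -1
F′(0) = -1
F′′(0) = 0
F′′′(0) = 4

2*u^3/3 - u - 1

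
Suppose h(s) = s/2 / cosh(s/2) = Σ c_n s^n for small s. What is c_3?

-1/16

Write the quotient as an unknown series and match coefficients against numerator = denominator · series.
[s^0] = 0;  [s^1] = 1/2;  [s^2] = 0;  [s^3] = -1/16.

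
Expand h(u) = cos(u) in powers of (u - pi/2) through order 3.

(u - pi/2)^3/6 - (u - pi/2)

Use the known series and substitute for the argument.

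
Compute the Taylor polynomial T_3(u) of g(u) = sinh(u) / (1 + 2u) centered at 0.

Take the Cauchy product of the two expansions.
g(0) = 0
g′(0) = 1
g′′(0) = -4
g′′′(0) = 25

25*u^3/6 - 2*u^2 + u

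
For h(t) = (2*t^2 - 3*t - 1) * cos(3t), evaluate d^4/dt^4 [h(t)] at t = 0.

Shift and add copies of the series according to the polynomial's terms.
The coefficient of t^4 in the expansion is -99/8, so h^(4)(0) = 4! * (-99/8) = -297.

-297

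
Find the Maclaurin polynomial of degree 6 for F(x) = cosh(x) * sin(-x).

Take the Cauchy product of the two expansions.
[x^0] = 0;  [x^1] = -1;  [x^2] = 0;  [x^3] = -1/3;  [x^4] = 0;  [x^5] = 1/30;  [x^6] = 0.

x^5/30 - x^3/3 - x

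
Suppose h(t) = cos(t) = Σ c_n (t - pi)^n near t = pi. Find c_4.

h(pi) = -1
h′(pi) = 0
h′′(pi) = 1
h′′′(pi) = 0
h^(4)(pi) = -1
Then c_k = h^(k)(pi)/k! gives each Taylor coefficient.

-1/24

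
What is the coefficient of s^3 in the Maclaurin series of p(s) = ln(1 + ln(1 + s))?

Substitute the inner expansion into the outer series and collect powers.
[s^0] = 0;  [s^1] = 1;  [s^2] = -1;  [s^3] = 7/6.

7/6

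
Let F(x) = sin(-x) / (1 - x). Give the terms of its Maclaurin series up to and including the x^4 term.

Multiply the two series term by term and collect like powers.
F(0) = 0
F′(0) = -1
F′′(0) = -2
F′′′(0) = -5
F^(4)(0) = -20

-5*x^4/6 - 5*x^3/6 - x^2 - x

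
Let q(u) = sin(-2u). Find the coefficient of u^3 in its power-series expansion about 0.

4/3

Use the known series and substitute for the argument.
[u^0] = 0;  [u^1] = -2;  [u^2] = 0;  [u^3] = 4/3.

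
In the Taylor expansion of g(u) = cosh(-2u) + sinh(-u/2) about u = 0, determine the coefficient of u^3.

Add the two expansions coefficient-wise.
g(0) = 1
g′(0) = -1/2
g′′(0) = 4
g′′′(0) = -1/8

-1/48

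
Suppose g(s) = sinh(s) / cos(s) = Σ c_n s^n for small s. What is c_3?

Divide the numerator series by the denominator series (power-series long division).
g(0) = 0
g′(0) = 1
g′′(0) = 0
g′′′(0) = 4

2/3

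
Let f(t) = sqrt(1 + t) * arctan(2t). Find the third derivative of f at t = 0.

-35/2

Take the Cauchy product of the two expansions.
The coefficient of t^3 in the expansion is -35/12, so f′′′(0) = 3! * (-35/12) = -35/2.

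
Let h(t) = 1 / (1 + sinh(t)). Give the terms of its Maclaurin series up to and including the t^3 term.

-7*t^3/6 + t^2 - t + 1

Expand as Σ (-1)^k u^k with u equal to the inner function's series.
h(0) = 1
h′(0) = -1
h′′(0) = 2
h′′′(0) = -7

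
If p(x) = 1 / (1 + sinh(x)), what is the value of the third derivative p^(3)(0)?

-7

Write 1/(1+u) = 1 - u + u^2 - u^3 + ... and substitute the series for u.
The coefficient of x^3 in the expansion is -7/6, so p′′′(0) = 3! * (-7/6) = -7.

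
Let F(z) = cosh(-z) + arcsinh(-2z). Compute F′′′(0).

8

Add the two expansions coefficient-wise.
From the series, [z^3] F = 4/3; multiply by 3! = 6 to get 8.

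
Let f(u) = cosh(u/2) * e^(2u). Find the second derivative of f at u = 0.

17/4

Take the Cauchy product of the two expansions.
From the series, [u^2] f = 17/8; multiply by 2! = 2 to get 17/4.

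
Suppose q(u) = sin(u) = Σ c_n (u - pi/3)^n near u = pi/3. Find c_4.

Compute the successive derivatives at the expansion point and divide by k!.
[(u - pi/3)^0] = sqrt(3)/2;  [(u - pi/3)^1] = 1/2;  [(u - pi/3)^2] = -sqrt(3)/4;  [(u - pi/3)^3] = -1/12;  [(u - pi/3)^4] = sqrt(3)/48.

sqrt(3)/48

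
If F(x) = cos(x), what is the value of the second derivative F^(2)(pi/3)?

-1/2

Compute the successive derivatives at the expansion point and divide by k!.
The coefficient of (x - pi/3)^2 in the expansion is -1/4, so F′′(pi/3) = 2! * (-1/4) = -1/2.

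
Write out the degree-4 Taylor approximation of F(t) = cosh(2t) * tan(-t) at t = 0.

-7*t^3/3 - t

Multiply the two series term by term and collect like powers.
F(0) = 0
F′(0) = -1
F′′(0) = 0
F′′′(0) = -14
F^(4)(0) = 0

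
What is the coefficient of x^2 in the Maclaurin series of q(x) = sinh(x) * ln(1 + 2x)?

Multiply the two series term by term and collect like powers.
q(0) = 0
q′(0) = 0
q′′(0) = 4
Then c_k = q^(k)(0)/k! gives each Taylor coefficient.

2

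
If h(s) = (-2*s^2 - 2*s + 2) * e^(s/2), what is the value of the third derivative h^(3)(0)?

-29/4

Distribute the polynomial across the series and collect like powers.
The coefficient of s^3 in the expansion is -29/24, so h′′′(0) = 3! * (-29/24) = -29/4.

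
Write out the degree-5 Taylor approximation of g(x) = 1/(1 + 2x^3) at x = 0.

1 - 2*x^3

g(0) = 1
g′(0) = 0
g′′(0) = 0
g′′′(0) = -12
g^(4)(0) = 0
g^(5)(0) = 0
Then c_k = g^(k)(0)/k! gives each Taylor coefficient.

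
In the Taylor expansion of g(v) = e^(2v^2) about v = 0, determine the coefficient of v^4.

Apply the Taylor formula c_k = f^(k)(a)/k!.
g(0) = 1
g′(0) = 0
g′′(0) = 4
g′′′(0) = 0
g^(4)(0) = 48
So c_4 = g^(4)(0)/4! = 2.

2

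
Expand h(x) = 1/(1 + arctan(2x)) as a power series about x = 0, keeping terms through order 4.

16*x^4/3 - 16*x^3/3 + 4*x^2 - 2*x + 1

Compose series: expand the inner function first, then feed it into the outer expansion.
h(0) = 1
h′(0) = -2
h′′(0) = 8
h′′′(0) = -32
h^(4)(0) = 128
Dividing each by k! gives the coefficients c_0, ..., c_4.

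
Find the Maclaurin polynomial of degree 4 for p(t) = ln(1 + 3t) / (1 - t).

Take the Cauchy product of the two expansions.
p(0) = 0
p′(0) = 3
p′′(0) = -3
p′′′(0) = 45
p^(4)(0) = -306
The Taylor polynomial is Σ p^(k)(0)/k! · t^k.

-51*t^4/4 + 15*t^3/2 - 3*t^2/2 + 3*t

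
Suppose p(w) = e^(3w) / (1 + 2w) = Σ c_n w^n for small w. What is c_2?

Write out both Maclaurin series and multiply, keeping only the needed powers.
p(0) = 1
p′(0) = 1
p′′(0) = 5

5/2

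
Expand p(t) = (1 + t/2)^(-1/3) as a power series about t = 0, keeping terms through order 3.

Compute the successive derivatives at the expansion point and divide by k!.
p(0) = 1
p′(0) = -1/6
p′′(0) = 1/9
p′′′(0) = -7/54

-7*t^3/324 + t^2/18 - t/6 + 1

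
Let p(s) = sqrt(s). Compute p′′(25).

-1/500

The coefficient of (s - 25)^2 in the expansion is -1/1000, so p′′(25) = 2! * (-1/1000) = -1/500.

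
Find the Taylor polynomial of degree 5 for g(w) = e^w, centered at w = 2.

(w - 2)^5*e^(2)/120 + (w - 2)^4*e^(2)/24 + (w - 2)^3*e^(2)/6 + (w - 2)^2*e^(2)/2 + (w - 2)*e^(2) + e^(2)

Apply the Taylor formula c_k = f^(k)(a)/k!.
g(2) = e^(2)
g′(2) = e^(2)
g′′(2) = e^(2)
g′′′(2) = e^(2)
g^(4)(2) = e^(2)
g^(5)(2) = e^(2)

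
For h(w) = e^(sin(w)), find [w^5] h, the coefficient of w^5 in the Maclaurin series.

Plug the Maclaurin series of the inner function into that of the outer and collect terms.
[w^0] = 1;  [w^1] = 1;  [w^2] = 1/2;  [w^3] = 0;  [w^4] = -1/8;  [w^5] = -1/15.

-1/15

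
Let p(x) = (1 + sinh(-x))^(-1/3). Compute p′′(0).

4/9

Let u equal the inner series; expand the outer function in u and truncate.
The coefficient of x^2 in the expansion is 2/9, so p′′(0) = 2! * (2/9) = 4/9.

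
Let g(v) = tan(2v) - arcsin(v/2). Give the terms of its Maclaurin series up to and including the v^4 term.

Combine the two series term by term.

127*v^3/48 + 3*v/2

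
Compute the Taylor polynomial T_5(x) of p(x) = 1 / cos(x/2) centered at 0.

5*x^4/384 + x^2/8 + 1

Invert the denominator's series and multiply.
p(0) = 1
p′(0) = 0
p′′(0) = 1/4
p′′′(0) = 0
p^(4)(0) = 5/16
p^(5)(0) = 0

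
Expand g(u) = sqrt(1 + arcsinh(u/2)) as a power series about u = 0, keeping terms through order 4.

Plug the Maclaurin series of the inner function into that of the outer and collect terms.
g(0) = 1
g′(0) = 1/4
g′′(0) = -1/16
g′′′(0) = -1/64
g^(4)(0) = 1/256

u^4/6144 - u^3/384 - u^2/32 + u/4 + 1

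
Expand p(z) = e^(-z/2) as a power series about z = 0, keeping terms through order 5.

-z^5/3840 + z^4/384 - z^3/48 + z^2/8 - z/2 + 1

p(0) = 1
p′(0) = -1/2
p′′(0) = 1/4
p′′′(0) = -1/8
p^(4)(0) = 1/16
p^(5)(0) = -1/32
Then c_k = p^(k)(0)/k! gives each Taylor coefficient.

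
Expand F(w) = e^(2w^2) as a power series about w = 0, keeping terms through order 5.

2*w^4 + 2*w^2 + 1

Differentiate repeatedly and evaluate at the center.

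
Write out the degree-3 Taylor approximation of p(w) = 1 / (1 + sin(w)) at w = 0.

-5*w^3/6 + w^2 - w + 1

Expand as Σ (-1)^k u^k with u equal to the inner function's series.
[w^0] = 1;  [w^1] = -1;  [w^2] = 1;  [w^3] = -5/6.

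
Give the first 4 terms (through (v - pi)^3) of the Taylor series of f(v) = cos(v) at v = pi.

(v - pi)^2/2 - 1

Use the known series and substitute for the argument.
[(v - pi)^0] = -1;  [(v - pi)^1] = 0;  [(v - pi)^2] = 1/2;  [(v - pi)^3] = 0.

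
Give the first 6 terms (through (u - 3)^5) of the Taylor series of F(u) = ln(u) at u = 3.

Apply the Taylor formula c_k = f^(k)(a)/k!.

(u - 3)^5/1215 - (u - 3)^4/324 + (u - 3)^3/81 - (u - 3)^2/18 + (u - 3)/3 + ln(3)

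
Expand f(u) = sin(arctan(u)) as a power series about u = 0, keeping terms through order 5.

Compose series: expand the inner function first, then feed it into the outer expansion.

3*u^5/8 - u^3/2 + u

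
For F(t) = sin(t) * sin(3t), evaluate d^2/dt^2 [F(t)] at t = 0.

6

Multiply the two series term by term and collect like powers.
The coefficient of t^2 in the expansion is 3, so F′′(0) = 2! * (3) = 6.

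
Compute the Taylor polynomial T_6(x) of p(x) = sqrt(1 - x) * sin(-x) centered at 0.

Write out both Maclaurin series and multiply, keeping only the needed powers.

27*x^6/1280 + 19*x^5/1920 - x^4/48 + 7*x^3/24 + x^2/2 - x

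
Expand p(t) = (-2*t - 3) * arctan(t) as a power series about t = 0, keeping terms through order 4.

Shift and add copies of the series according to the polynomial's terms.
p(0) = 0
p′(0) = -3
p′′(0) = -4
p′′′(0) = 6
p^(4)(0) = 16

2*t^4/3 + t^3 - 2*t^2 - 3*t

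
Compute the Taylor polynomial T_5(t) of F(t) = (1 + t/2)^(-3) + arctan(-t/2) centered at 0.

Expand each term separately and add.
F(0) = 1
F′(0) = -2
F′′(0) = 3
F′′′(0) = -29/4
F^(4)(0) = 45/2
F^(5)(0) = -159/2
Then c_k = F^(k)(0)/k! gives each Taylor coefficient.

-53*t^5/80 + 15*t^4/16 - 29*t^3/24 + 3*t^2/2 - 2*t + 1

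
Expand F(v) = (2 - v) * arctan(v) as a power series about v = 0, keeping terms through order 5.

2*v^5/5 + v^4/3 - 2*v^3/3 - v^2 + 2*v

Multiply each power in the prefactor through the base expansion.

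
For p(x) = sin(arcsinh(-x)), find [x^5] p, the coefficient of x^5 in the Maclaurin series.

-1/6

Substitute the inner expansion into the outer series and collect powers.
[x^0] = 0;  [x^1] = -1;  [x^2] = 0;  [x^3] = 1/3;  [x^4] = 0;  [x^5] = -1/6.
So c_5 = p^(5)(0)/5! = -1/6.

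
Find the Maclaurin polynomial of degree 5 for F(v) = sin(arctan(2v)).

Let u equal the inner series; expand the outer function in u and truncate.
F(0) = 0
F′(0) = 2
F′′(0) = 0
F′′′(0) = -24
F^(4)(0) = 0
F^(5)(0) = 1440
Then c_k = F^(k)(0)/k! gives each Taylor coefficient.

12*v^5 - 4*v^3 + 2*v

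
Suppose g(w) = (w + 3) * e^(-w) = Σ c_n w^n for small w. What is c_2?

Shift and add copies of the series according to the polynomial's terms.
[w^0] = 3;  [w^1] = -2;  [w^2] = 1/2.
So c_2 = g′′(0)/2! = 1/2.

1/2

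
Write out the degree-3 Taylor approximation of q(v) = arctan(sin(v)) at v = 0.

-v^3/2 + v

Let u equal the inner series; expand the outer function in u and truncate.
q(0) = 0
q′(0) = 1
q′′(0) = 0
q′′′(0) = -3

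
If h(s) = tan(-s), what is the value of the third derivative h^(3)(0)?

Differentiate repeatedly and evaluate at the center.
The coefficient of s^3 in the expansion is -1/3, so h′′′(0) = 3! * (-1/3) = -2.

-2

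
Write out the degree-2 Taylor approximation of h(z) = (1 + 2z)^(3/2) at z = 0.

3*z^2/2 + 3*z + 1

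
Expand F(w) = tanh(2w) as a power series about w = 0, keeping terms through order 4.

-8*w^3/3 + 2*w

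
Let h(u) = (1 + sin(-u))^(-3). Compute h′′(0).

12

Compose series: expand the inner function first, then feed it into the outer expansion.
The coefficient of u^2 in the expansion is 6, so h′′(0) = 2! * (6) = 12.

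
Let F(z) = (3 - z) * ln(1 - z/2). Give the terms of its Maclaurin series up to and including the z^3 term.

Distribute the polynomial across the series and collect like powers.
[z^0] = 0;  [z^1] = -3/2;  [z^2] = 1/8;  [z^3] = 0.

z^2/8 - 3*z/2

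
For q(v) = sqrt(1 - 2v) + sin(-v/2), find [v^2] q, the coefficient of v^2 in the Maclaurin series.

Expand each term separately and add.
q(0) = 1
q′(0) = -3/2
q′′(0) = -1
So c_2 = q′′(0)/2! = -1/2.

-1/2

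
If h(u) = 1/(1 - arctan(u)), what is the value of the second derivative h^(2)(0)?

Compose series: expand the inner function first, then feed it into the outer expansion.
The coefficient of u^2 in the expansion is 1, so h′′(0) = 2! * (1) = 2.

2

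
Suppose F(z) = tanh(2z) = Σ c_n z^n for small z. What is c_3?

-8/3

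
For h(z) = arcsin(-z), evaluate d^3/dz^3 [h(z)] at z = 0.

From the series, [z^3] h = -1/6; multiply by 3! = 6 to get -1.

-1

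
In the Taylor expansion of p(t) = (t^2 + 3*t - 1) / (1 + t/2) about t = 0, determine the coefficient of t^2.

-3/4

Multiply each power in the prefactor through the base expansion.
[t^0] = -1;  [t^1] = 7/2;  [t^2] = -3/4.
So c_2 = p′′(0)/2! = -3/4.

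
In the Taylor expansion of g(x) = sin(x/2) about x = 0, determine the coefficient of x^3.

-1/48

g(0) = 0
g′(0) = 1/2
g′′(0) = 0
g′′′(0) = -1/8
So c_3 = g′′′(0)/3! = -1/48.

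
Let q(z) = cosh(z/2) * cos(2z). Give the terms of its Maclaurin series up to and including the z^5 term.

161*z^4/384 - 15*z^2/8 + 1

Multiply the two series term by term and collect like powers.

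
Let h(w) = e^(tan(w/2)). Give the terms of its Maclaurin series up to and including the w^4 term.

Compose series: expand the inner function first, then feed it into the outer expansion.
h(0) = 1
h′(0) = 1/2
h′′(0) = 1/4
h′′′(0) = 3/8
h^(4)(0) = 9/16

3*w^4/128 + w^3/16 + w^2/8 + w/2 + 1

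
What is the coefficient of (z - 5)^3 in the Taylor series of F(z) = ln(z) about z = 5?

Compute the successive derivatives at the expansion point and divide by k!.
F(5) = ln(5)
F′(5) = 1/5
F′′(5) = -1/25
F′′′(5) = 2/125
The Taylor polynomial is Σ F^(k)(5)/k! · (z - 5)^k.

1/375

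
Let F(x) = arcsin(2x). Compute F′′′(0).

The coefficient of x^3 in the expansion is 4/3, so F′′′(0) = 3! * (4/3) = 8.

8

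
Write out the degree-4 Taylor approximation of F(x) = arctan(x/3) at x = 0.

-x^3/81 + x/3

Compute the successive derivatives at the expansion point and divide by k!.
F(0) = 0
F′(0) = 1/3
F′′(0) = 0
F′′′(0) = -2/27
F^(4)(0) = 0
The Taylor polynomial is Σ F^(k)(0)/k! · x^k.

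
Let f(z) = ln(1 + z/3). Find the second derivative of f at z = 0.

-1/9

Apply the Taylor formula c_k = f^(k)(a)/k!.
From the series, [z^2] f = -1/18; multiply by 2! = 2 to get -1/9.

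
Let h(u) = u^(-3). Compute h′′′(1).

The coefficient of (u - 1)^3 in the expansion is -10, so h′′′(1) = 3! * (-10) = -60.

-60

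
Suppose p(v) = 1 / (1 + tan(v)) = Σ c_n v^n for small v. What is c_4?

5/3

Expand as Σ (-1)^k u^k with u equal to the inner function's series.
[v^0] = 1;  [v^1] = -1;  [v^2] = 1;  [v^3] = -4/3;  [v^4] = 5/3.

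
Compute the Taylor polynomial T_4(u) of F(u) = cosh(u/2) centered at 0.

u^4/384 + u^2/8 + 1

F(0) = 1
F′(0) = 0
F′′(0) = 1/4
F′′′(0) = 0
F^(4)(0) = 1/16
Then c_k = F^(k)(0)/k! gives each Taylor coefficient.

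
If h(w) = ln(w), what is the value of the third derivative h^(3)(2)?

1/4

Compute the successive derivatives at the expansion point and divide by k!.
The coefficient of (w - 2)^3 in the expansion is 1/24, so h′′′(2) = 3! * (1/24) = 1/4.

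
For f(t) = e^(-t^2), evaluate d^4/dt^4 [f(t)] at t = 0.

The coefficient of t^4 in the expansion is 1/2, so f^(4)(0) = 4! * (1/2) = 12.

12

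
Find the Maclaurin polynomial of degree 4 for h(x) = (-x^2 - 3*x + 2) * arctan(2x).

Multiply each power in the prefactor through the base expansion.

8*x^4 - 22*x^3/3 - 6*x^2 + 4*x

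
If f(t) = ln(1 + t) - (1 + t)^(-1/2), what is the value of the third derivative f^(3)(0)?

Add the two expansions coefficient-wise.
The coefficient of t^3 in the expansion is 31/48, so f′′′(0) = 3! * (31/48) = 31/8.

31/8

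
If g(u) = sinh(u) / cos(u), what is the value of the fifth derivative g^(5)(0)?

Write the quotient as an unknown series and match coefficients against numerator = denominator · series.
From the series, [u^5] g = 3/10; multiply by 5! = 120 to get 36.

36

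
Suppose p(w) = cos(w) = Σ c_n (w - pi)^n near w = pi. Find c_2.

1/2

p(pi) = -1
p′(pi) = 0
p′′(pi) = 1
The Taylor polynomial is Σ p^(k)(pi)/k! · (w - pi)^k.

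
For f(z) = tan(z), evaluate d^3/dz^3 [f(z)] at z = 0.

2

The coefficient of z^3 in the expansion is 1/3, so f′′′(0) = 3! * (1/3) = 2.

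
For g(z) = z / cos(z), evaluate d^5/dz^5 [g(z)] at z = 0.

Invert the denominator's series and multiply.
From the series, [z^5] g = 5/24; multiply by 5! = 120 to get 25.

25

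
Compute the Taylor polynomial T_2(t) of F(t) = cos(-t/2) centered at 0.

1 - t^2/8

[t^0] = 1;  [t^1] = 0;  [t^2] = -1/8.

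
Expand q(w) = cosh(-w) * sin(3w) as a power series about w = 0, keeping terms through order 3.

-3*w^3 + 3*w

Expand each factor separately, then convolve coefficients.
[w^0] = 0;  [w^1] = 3;  [w^2] = 0;  [w^3] = -3.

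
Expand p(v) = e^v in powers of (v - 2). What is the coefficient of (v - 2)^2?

e^(2)/2

p(2) = e^(2)
p′(2) = e^(2)
p′′(2) = e^(2)
So c_2 = p′′(2)/2! = e^(2)/2.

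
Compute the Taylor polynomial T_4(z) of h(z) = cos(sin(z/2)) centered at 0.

Compose series: expand the inner function first, then feed it into the outer expansion.

5*z^4/384 - z^2/8 + 1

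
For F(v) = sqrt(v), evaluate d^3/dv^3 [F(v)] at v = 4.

3/256

From the series, [(v - 4)^3] F = 1/512; multiply by 3! = 6 to get 3/256.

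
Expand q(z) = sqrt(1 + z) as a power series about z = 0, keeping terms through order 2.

-z^2/8 + z/2 + 1

Compute the successive derivatives at the expansion point and divide by k!.
q(0) = 1
q′(0) = 1/2
q′′(0) = -1/4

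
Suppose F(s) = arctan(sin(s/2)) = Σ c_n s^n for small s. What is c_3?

-1/16

Let u equal the inner series; expand the outer function in u and truncate.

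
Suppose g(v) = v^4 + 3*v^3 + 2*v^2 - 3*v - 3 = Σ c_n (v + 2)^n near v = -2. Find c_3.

[(v + 2)^0] = 3;  [(v + 2)^1] = -7;  [(v + 2)^2] = 8;  [(v + 2)^3] = -5.

-5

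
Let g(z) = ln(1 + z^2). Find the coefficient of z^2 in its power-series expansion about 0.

1

g(0) = 0
g′(0) = 0
g′′(0) = 2
Dividing each by k! gives the coefficients c_0, ..., c_2.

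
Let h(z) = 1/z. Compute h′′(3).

2/27

Apply the Taylor formula c_k = f^(k)(a)/k!.
From the series, [(z - 3)^2] h = 1/27; multiply by 2! = 2 to get 2/27.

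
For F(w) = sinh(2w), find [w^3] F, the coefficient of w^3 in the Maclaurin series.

F(0) = 0
F′(0) = 2
F′′(0) = 0
F′′′(0) = 8

4/3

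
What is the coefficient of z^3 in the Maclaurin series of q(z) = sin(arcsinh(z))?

-1/3

Compose series: expand the inner function first, then feed it into the outer expansion.
q(0) = 0
q′(0) = 1
q′′(0) = 0
q′′′(0) = -2
Dividing each by k! gives the coefficients c_0, ..., c_3.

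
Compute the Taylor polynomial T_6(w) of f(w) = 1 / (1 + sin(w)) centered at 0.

17*w^6/45 - 61*w^5/120 + 2*w^4/3 - 5*w^3/6 + w^2 - w + 1

Use the geometric series for the reciprocal, then substitute.
f(0) = 1
f′(0) = -1
f′′(0) = 2
f′′′(0) = -5
f^(4)(0) = 16
f^(5)(0) = -61
f^(6)(0) = 272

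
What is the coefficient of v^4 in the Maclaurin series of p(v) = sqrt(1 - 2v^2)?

-1/2

Compute the successive derivatives at the expansion point and divide by k!.
So c_4 = p^(4)(0)/4! = -1/2.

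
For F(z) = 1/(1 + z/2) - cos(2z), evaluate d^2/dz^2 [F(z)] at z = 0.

Combine the two series term by term.
From the series, [z^2] F = 9/4; multiply by 2! = 2 to get 9/2.

9/2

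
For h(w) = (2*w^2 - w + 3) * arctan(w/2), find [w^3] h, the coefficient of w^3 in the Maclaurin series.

7/8

Shift and add copies of the series according to the polynomial's terms.
[w^0] = 0;  [w^1] = 3/2;  [w^2] = -1/2;  [w^3] = 7/8.
So c_3 = h′′′(0)/3! = 7/8.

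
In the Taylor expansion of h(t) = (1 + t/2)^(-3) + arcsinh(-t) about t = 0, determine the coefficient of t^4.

Expand each term separately and add.
So c_4 = h^(4)(0)/4! = 15/16.

15/16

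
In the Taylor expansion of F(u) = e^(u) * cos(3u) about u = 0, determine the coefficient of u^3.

Take the Cauchy product of the two expansions.
F(0) = 1
F′(0) = 1
F′′(0) = -8
F′′′(0) = -26
So c_3 = F′′′(0)/3! = -13/3.

-13/3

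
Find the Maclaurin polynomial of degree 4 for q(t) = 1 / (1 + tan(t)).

Use the geometric series for the reciprocal, then substitute.

5*t^4/3 - 4*t^3/3 + t^2 - t + 1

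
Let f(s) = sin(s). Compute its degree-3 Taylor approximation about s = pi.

f(pi) = 0
f′(pi) = -1
f′′(pi) = 0
f′′′(pi) = 1
Dividing each by k! gives the coefficients c_0, ..., c_3.

(s - pi)^3/6 - (s - pi)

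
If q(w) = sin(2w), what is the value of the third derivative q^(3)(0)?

Differentiate repeatedly and evaluate at the center.
From the series, [w^3] q = -4/3; multiply by 3! = 6 to get -8.

-8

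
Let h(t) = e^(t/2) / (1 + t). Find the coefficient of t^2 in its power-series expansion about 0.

Take the Cauchy product of the two expansions.
h(0) = 1
h′(0) = -1/2
h′′(0) = 5/4

5/8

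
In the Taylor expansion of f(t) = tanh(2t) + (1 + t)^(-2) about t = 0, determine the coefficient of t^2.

Combine the two series term by term.

3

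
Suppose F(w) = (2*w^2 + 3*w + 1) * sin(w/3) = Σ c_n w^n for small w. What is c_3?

Distribute the polynomial across the series and collect like powers.
F(0) = 0
F′(0) = 1/3
F′′(0) = 2
F′′′(0) = 107/27

107/162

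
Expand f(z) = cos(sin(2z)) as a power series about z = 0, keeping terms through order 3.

Let u equal the inner series; expand the outer function in u and truncate.
f(0) = 1
f′(0) = 0
f′′(0) = -4
f′′′(0) = 0

1 - 2*z^2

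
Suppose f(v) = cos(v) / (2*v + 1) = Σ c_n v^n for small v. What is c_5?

Multiply the numerator's expansion by the denominator's geometric series.
f(0) = 1
f′(0) = -2
f′′(0) = 7
f′′′(0) = -42
f^(4)(0) = 337
f^(5)(0) = -3370
So c_5 = f^(5)(0)/5! = -337/12.

-337/12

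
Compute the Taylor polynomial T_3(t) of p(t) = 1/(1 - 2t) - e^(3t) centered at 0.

7*t^3/2 - t^2/2 - t

Combine the two series term by term.
p(0) = 0
p′(0) = -1
p′′(0) = -1
p′′′(0) = 21
Then c_k = p^(k)(0)/k! gives each Taylor coefficient.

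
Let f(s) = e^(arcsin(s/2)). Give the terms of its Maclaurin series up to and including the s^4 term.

5*s^4/384 + s^3/24 + s^2/8 + s/2 + 1

Let u equal the inner series; expand the outer function in u and truncate.
f(0) = 1
f′(0) = 1/2
f′′(0) = 1/4
f′′′(0) = 1/4
f^(4)(0) = 5/16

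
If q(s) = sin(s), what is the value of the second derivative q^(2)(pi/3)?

-sqrt(3)/2

From the series, [(s - pi/3)^2] q = -sqrt(3)/4; multiply by 2! = 2 to get -sqrt(3)/2.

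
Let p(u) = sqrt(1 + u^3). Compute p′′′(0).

3

Apply the Taylor formula c_k = f^(k)(a)/k!.
From the series, [u^3] p = 1/2; multiply by 3! = 6 to get 3.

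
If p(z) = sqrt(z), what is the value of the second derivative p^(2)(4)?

-1/32

Use the known series and substitute for the argument.
The coefficient of (z - 4)^2 in the expansion is -1/64, so p′′(4) = 2! * (-1/64) = -1/32.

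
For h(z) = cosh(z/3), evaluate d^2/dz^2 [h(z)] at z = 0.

1/9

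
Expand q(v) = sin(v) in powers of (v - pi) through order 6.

q(pi) = 0
q′(pi) = -1
q′′(pi) = 0
q′′′(pi) = 1
q^(4)(pi) = 0
q^(5)(pi) = -1
q^(6)(pi) = 0
Then c_k = q^(k)(pi)/k! gives each Taylor coefficient.

-(v - pi)^5/120 + (v - pi)^3/6 - (v - pi)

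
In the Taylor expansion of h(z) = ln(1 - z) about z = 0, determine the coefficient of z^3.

-1/3

h(0) = 0
h′(0) = -1
h′′(0) = -1
h′′′(0) = -2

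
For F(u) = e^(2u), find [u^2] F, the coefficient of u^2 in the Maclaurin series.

Apply the Taylor formula c_k = f^(k)(a)/k!.

2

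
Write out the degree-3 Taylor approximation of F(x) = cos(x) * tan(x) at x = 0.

Write out both Maclaurin series and multiply, keeping only the needed powers.
F(0) = 0
F′(0) = 1
F′′(0) = 0
F′′′(0) = -1

-x^3/6 + x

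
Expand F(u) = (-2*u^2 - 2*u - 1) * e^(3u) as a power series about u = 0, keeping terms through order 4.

-171*u^4/8 - 39*u^3/2 - 25*u^2/2 - 5*u - 1

Distribute the polynomial across the series and collect like powers.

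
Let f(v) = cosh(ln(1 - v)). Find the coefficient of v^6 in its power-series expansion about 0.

1/2

Substitute the inner expansion into the outer series and collect powers.
f(0) = 1
f′(0) = 0
f′′(0) = 1
f′′′(0) = 3
f^(4)(0) = 12
f^(5)(0) = 60
f^(6)(0) = 360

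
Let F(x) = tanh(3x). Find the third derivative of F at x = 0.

-54

Differentiate repeatedly and evaluate at the center.
From the series, [x^3] F = -9; multiply by 3! = 6 to get -54.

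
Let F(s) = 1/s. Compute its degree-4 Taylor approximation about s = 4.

(s - 4)^4/1024 - (s - 4)^3/256 + (s - 4)^2/64 - (s - 4)/16 + 1/4

Compute the successive derivatives at the expansion point and divide by k!.
[(s - 4)^0] = 1/4;  [(s - 4)^1] = -1/16;  [(s - 4)^2] = 1/64;  [(s - 4)^3] = -1/256;  [(s - 4)^4] = 1/1024.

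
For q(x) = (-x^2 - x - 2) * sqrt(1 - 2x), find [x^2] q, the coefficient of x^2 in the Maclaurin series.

1

Distribute the polynomial across the series and collect like powers.
q(0) = -2
q′(0) = 1
q′′(0) = 2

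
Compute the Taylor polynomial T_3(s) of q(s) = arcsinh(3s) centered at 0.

Differentiate repeatedly and evaluate at the center.
[s^0] = 0;  [s^1] = 3;  [s^2] = 0;  [s^3] = -9/2.

-9*s^3/2 + 3*s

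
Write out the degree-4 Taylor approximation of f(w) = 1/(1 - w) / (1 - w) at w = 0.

5*w^4 + 4*w^3 + 3*w^2 + 2*w + 1

Write out both Maclaurin series and multiply, keeping only the needed powers.
f(0) = 1
f′(0) = 2
f′′(0) = 6
f′′′(0) = 24
f^(4)(0) = 120
Dividing each by k! gives the coefficients c_0, ..., c_4.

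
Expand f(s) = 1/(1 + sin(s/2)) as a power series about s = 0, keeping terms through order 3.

-5*s^3/48 + s^2/4 - s/2 + 1

Substitute the inner expansion into the outer series and collect powers.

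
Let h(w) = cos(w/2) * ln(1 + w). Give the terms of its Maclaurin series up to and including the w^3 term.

5*w^3/24 - w^2/2 + w

Multiply the two series term by term and collect like powers.
h(0) = 0
h′(0) = 1
h′′(0) = -1
h′′′(0) = 5/4
Dividing each by k! gives the coefficients c_0, ..., c_3.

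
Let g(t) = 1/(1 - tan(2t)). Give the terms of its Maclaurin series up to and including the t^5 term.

Plug the Maclaurin series of the inner function into that of the outer and collect terms.
g(0) = 1
g′(0) = 2
g′′(0) = 8
g′′′(0) = 64
g^(4)(0) = 640
g^(5)(0) = 8192

1024*t^5/15 + 80*t^4/3 + 32*t^3/3 + 4*t^2 + 2*t + 1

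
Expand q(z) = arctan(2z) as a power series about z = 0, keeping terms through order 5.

32*z^5/5 - 8*z^3/3 + 2*z

Differentiate repeatedly and evaluate at the center.
q(0) = 0
q′(0) = 2
q′′(0) = 0
q′′′(0) = -16
q^(4)(0) = 0
q^(5)(0) = 768
Dividing each by k! gives the coefficients c_0, ..., c_5.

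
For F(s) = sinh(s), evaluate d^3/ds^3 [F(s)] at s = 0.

1

From the series, [s^3] F = 1/6; multiply by 3! = 6 to get 1.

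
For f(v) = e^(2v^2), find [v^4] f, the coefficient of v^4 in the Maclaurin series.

2

f(0) = 1
f′(0) = 0
f′′(0) = 4
f′′′(0) = 0
f^(4)(0) = 48
Dividing each by k! gives the coefficients c_0, ..., c_4.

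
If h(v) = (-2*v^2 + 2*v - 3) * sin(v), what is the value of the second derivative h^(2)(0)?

4

Multiply each power in the prefactor through the base expansion.
From the series, [v^2] h = 2; multiply by 2! = 2 to get 4.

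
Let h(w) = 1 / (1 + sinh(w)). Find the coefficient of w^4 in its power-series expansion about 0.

Write 1/(1+u) = 1 - u + u^2 - u^3 + ... and substitute the series for u.
h(0) = 1
h′(0) = -1
h′′(0) = 2
h′′′(0) = -7
h^(4)(0) = 32
The Taylor polynomial is Σ h^(k)(0)/k! · w^k.

4/3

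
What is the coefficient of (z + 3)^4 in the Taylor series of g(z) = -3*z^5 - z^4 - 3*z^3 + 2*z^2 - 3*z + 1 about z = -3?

44

Differentiate repeatedly and evaluate at the center.
So c_4 = g^(4)(-3)/4! = 44.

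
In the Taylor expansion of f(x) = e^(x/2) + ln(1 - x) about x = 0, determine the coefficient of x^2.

-3/8

Expand each term separately and add.
[x^0] = 1;  [x^1] = -1/2;  [x^2] = -3/8.
So c_2 = f′′(0)/2! = -3/8.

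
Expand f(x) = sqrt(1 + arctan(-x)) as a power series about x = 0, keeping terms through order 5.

-83*x^5/1280 + 17*x^4/384 + 5*x^3/48 - x^2/8 - x/2 + 1

Let u equal the inner series; expand the outer function in u and truncate.
[x^0] = 1;  [x^1] = -1/2;  [x^2] = -1/8;  [x^3] = 5/48;  [x^4] = 17/384;  [x^5] = -83/1280.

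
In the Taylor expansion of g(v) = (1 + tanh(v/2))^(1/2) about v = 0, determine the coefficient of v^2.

Let u equal the inner series; expand the outer function in u and truncate.
[v^0] = 1;  [v^1] = 1/4;  [v^2] = -1/32.

-1/32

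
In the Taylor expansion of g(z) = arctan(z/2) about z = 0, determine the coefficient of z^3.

g(0) = 0
g′(0) = 1/2
g′′(0) = 0
g′′′(0) = -1/4

-1/24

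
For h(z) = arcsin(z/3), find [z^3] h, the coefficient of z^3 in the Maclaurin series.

1/162

h(0) = 0
h′(0) = 1/3
h′′(0) = 0
h′′′(0) = 1/27
So c_3 = h′′′(0)/3! = 1/162.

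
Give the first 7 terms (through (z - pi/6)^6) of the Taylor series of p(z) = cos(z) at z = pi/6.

Compute the successive derivatives at the expansion point and divide by k!.
p(pi/6) = sqrt(3)/2
p′(pi/6) = -1/2
p′′(pi/6) = -sqrt(3)/2
p′′′(pi/6) = 1/2
p^(4)(pi/6) = sqrt(3)/2
p^(5)(pi/6) = -1/2
p^(6)(pi/6) = -sqrt(3)/2
The Taylor polynomial is Σ p^(k)(pi/6)/k! · (z - pi/6)^k.

-sqrt(3)*(z - pi/6)^6/1440 - (z - pi/6)^5/240 + sqrt(3)*(z - pi/6)^4/48 + (z - pi/6)^3/12 - sqrt(3)*(z - pi/6)^2/4 - (z - pi/6)/2 + sqrt(3)/2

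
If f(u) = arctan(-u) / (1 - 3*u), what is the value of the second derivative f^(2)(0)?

Expand 1/(denominator) as a geometric series and multiply by the numerator's series.
From the series, [u^2] f = -3; multiply by 2! = 2 to get -6.

-6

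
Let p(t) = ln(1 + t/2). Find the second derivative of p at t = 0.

-1/4

The coefficient of t^2 in the expansion is -1/8, so p′′(0) = 2! * (-1/8) = -1/4.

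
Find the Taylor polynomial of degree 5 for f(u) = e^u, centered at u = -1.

f(-1) = e^(-1)
f′(-1) = e^(-1)
f′′(-1) = e^(-1)
f′′′(-1) = e^(-1)
f^(4)(-1) = e^(-1)
f^(5)(-1) = e^(-1)

(u + 1)^5*e^(-1)/120 + (u + 1)^4*e^(-1)/24 + (u + 1)^3*e^(-1)/6 + (u + 1)^2*e^(-1)/2 + (u + 1)*e^(-1) + e^(-1)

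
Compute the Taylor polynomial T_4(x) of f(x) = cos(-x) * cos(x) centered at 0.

x^4/3 - x^2 + 1

Take the Cauchy product of the two expansions.
f(0) = 1
f′(0) = 0
f′′(0) = -2
f′′′(0) = 0
f^(4)(0) = 8
The Taylor polynomial is Σ f^(k)(0)/k! · x^k.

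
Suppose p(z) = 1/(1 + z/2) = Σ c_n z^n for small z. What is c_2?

[z^0] = 1;  [z^1] = -1/2;  [z^2] = 1/4.

1/4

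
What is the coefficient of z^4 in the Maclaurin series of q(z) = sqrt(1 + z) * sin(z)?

-1/48

Multiply the two series term by term and collect like powers.
q(0) = 0
q′(0) = 1
q′′(0) = 1
q′′′(0) = -7/4
q^(4)(0) = -1/2
So c_4 = q^(4)(0)/4! = -1/48.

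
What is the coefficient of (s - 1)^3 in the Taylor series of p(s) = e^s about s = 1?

p(1) = e
p′(1) = e
p′′(1) = e
p′′′(1) = e
So c_3 = p′′′(1)/3! = e/6.

e/6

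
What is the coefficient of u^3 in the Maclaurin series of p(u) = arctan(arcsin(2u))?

Substitute the inner expansion into the outer series and collect powers.
p(0) = 0
p′(0) = 2
p′′(0) = 0
p′′′(0) = -8
Dividing each by k! gives the coefficients c_0, ..., c_3.

-4/3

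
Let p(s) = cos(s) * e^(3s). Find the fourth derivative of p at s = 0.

Write out both Maclaurin series and multiply, keeping only the needed powers.
From the series, [s^4] p = 7/6; multiply by 4! = 24 to get 28.

28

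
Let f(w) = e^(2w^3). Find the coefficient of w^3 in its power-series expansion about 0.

2

Differentiate repeatedly and evaluate at the center.
So c_3 = f′′′(0)/3! = 2.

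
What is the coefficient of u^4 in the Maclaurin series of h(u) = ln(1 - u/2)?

-1/64

[u^0] = 0;  [u^1] = -1/2;  [u^2] = -1/8;  [u^3] = -1/24;  [u^4] = -1/64.
So c_4 = h^(4)(0)/4! = -1/64.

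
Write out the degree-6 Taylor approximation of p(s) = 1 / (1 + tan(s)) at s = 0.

Expand as Σ (-1)^k u^k with u equal to the inner function's series.
[s^0] = 1;  [s^1] = -1;  [s^2] = 1;  [s^3] = -4/3;  [s^4] = 5/3;  [s^5] = -32/15;  [s^6] = 122/45.

122*s^6/45 - 32*s^5/15 + 5*s^4/3 - 4*s^3/3 + s^2 - s + 1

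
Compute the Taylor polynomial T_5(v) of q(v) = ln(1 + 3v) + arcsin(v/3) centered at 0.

Combine the two series term by term.
q(0) = 0
q′(0) = 10/3
q′′(0) = -9
q′′′(0) = 1459/27
q^(4)(0) = -486
q^(5)(0) = 157465/27
The Taylor polynomial is Σ q^(k)(0)/k! · v^k.

31493*v^5/648 - 81*v^4/4 + 1459*v^3/162 - 9*v^2/2 + 10*v/3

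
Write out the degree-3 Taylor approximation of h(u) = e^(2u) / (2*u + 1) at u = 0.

Multiply the numerator's expansion by the denominator's geometric series.
h(0) = 1
h′(0) = 0
h′′(0) = 4
h′′′(0) = -16
Dividing each by k! gives the coefficients c_0, ..., c_3.

-8*u^3/3 + 2*u^2 + 1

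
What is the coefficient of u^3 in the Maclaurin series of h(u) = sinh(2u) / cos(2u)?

16/3

Write the quotient as an unknown series and match coefficients against numerator = denominator · series.
h(0) = 0
h′(0) = 2
h′′(0) = 0
h′′′(0) = 32
So c_3 = h′′′(0)/3! = 16/3.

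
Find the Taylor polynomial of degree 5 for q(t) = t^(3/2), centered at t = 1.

q(1) = 1
q′(1) = 3/2
q′′(1) = 3/4
q′′′(1) = -3/8
q^(4)(1) = 9/16
q^(5)(1) = -45/32
Then c_k = q^(k)(1)/k! gives each Taylor coefficient.

-3*(t - 1)^5/256 + 3*(t - 1)^4/128 - (t - 1)^3/16 + 3*(t - 1)^2/8 + 3*(t - 1)/2 + 1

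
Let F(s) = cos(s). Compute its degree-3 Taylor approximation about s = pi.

Apply the Taylor formula c_k = f^(k)(a)/k!.
F(pi) = -1
F′(pi) = 0
F′′(pi) = 1
F′′′(pi) = 0

(s - pi)^2/2 - 1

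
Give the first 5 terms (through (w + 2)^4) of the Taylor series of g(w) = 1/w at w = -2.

-(w + 2)^4/32 - (w + 2)^3/16 - (w + 2)^2/8 - (w + 2)/4 - 1/2

g(-2) = -1/2
g′(-2) = -1/4
g′′(-2) = -1/4
g′′′(-2) = -3/8
g^(4)(-2) = -3/4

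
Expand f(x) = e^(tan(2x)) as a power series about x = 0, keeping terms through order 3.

4*x^3 + 2*x^2 + 2*x + 1

Substitute the inner expansion into the outer series and collect powers.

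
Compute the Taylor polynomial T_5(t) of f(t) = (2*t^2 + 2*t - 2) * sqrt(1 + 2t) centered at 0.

Multiply each power in the prefactor through the base expansion.
[t^0] = -2;  [t^1] = 0;  [t^2] = 5;  [t^3] = 0;  [t^4] = 5/4;  [t^5] = -2.

-2*t^5 + 5*t^4/4 + 5*t^2 - 2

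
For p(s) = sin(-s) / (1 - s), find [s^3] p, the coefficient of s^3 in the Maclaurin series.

-5/6

Write out both Maclaurin series and multiply, keeping only the needed powers.
[s^0] = 0;  [s^1] = -1;  [s^2] = -1;  [s^3] = -5/6.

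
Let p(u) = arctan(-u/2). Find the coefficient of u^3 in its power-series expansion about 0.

1/24

Apply the Taylor formula c_k = f^(k)(a)/k!.
p(0) = 0
p′(0) = -1/2
p′′(0) = 0
p′′′(0) = 1/4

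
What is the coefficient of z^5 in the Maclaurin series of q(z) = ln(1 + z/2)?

Compute the successive derivatives at the expansion point and divide by k!.
q(0) = 0
q′(0) = 1/2
q′′(0) = -1/4
q′′′(0) = 1/4
q^(4)(0) = -3/8
q^(5)(0) = 3/4
So c_5 = q^(5)(0)/5! = 1/160.

1/160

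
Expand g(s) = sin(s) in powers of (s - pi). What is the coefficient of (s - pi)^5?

-1/120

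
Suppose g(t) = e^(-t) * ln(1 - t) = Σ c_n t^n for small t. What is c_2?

Take the Cauchy product of the two expansions.
g(0) = 0
g′(0) = -1
g′′(0) = 1
Dividing each by k! gives the coefficients c_0, ..., c_2.

1/2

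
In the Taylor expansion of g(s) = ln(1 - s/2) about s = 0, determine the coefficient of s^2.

-1/8

Apply the Taylor formula c_k = f^(k)(a)/k!.
g(0) = 0
g′(0) = -1/2
g′′(0) = -1/4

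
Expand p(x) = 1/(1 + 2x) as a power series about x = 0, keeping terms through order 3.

-8*x^3 + 4*x^2 - 2*x + 1

[x^0] = 1;  [x^1] = -2;  [x^2] = 4;  [x^3] = -8.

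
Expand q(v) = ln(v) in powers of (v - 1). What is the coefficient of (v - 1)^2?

q(1) = 0
q′(1) = 1
q′′(1) = -1

-1/2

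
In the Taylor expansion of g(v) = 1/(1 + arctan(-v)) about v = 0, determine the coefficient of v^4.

Compose series: expand the inner function first, then feed it into the outer expansion.
So c_4 = g^(4)(0)/4! = 1/3.

1/3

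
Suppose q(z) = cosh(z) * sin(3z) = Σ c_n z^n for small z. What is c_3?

-3

Expand each factor separately, then convolve coefficients.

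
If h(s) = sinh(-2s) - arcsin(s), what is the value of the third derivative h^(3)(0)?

-9

Add the two expansions coefficient-wise.
The coefficient of s^3 in the expansion is -3/2, so h′′′(0) = 3! * (-3/2) = -9.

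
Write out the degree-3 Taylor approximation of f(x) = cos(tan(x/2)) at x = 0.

1 - x^2/8

Substitute the inner expansion into the outer series and collect powers.
f(0) = 1
f′(0) = 0
f′′(0) = -1/4
f′′′(0) = 0
Then c_k = f^(k)(0)/k! gives each Taylor coefficient.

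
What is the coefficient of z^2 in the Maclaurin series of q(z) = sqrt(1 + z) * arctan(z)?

1/2

Multiply the two series term by term and collect like powers.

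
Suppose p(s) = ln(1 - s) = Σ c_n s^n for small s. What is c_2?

-1/2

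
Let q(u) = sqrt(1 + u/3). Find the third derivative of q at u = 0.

The coefficient of u^3 in the expansion is 1/432, so q′′′(0) = 3! * (1/432) = 1/72.

1/72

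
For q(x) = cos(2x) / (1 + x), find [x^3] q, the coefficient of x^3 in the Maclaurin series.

Multiply the two series term by term and collect like powers.
q(0) = 1
q′(0) = -1
q′′(0) = -2
q′′′(0) = 6

1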